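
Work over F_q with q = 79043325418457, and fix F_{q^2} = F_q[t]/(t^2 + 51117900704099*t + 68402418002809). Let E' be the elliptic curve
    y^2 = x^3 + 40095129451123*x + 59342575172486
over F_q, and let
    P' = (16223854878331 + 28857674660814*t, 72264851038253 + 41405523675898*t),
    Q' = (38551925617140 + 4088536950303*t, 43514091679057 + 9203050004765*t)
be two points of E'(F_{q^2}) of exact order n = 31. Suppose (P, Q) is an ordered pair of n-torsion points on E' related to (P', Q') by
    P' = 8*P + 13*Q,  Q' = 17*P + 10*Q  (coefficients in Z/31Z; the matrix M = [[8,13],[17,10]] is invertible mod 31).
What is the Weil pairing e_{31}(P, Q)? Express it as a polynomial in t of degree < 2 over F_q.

Alternating bilinearity on E[31] (values in mu_{31} in F_{79043325418457^2}) gives e(P',Q') = e(P,Q)^det(M).
det M = 8*10 - 13*17 = -141 = 14 (mod 31); 14^{-1} = 20 (mod 31).
Run Miller on y^2=x^3+40095129451123*x+59342575172486 over F_{79043325418457}: ladder 11111 (5 bits); e = f_P(D_Q)/f_Q(D_P).
Result: e(P',Q') = 23953230543544 + 44593678723326*t.
Raise to 20: e(P,Q) = 43504951050425 + 47879752843295*t in mu_{31}.

43504951050425 + 47879752843295*t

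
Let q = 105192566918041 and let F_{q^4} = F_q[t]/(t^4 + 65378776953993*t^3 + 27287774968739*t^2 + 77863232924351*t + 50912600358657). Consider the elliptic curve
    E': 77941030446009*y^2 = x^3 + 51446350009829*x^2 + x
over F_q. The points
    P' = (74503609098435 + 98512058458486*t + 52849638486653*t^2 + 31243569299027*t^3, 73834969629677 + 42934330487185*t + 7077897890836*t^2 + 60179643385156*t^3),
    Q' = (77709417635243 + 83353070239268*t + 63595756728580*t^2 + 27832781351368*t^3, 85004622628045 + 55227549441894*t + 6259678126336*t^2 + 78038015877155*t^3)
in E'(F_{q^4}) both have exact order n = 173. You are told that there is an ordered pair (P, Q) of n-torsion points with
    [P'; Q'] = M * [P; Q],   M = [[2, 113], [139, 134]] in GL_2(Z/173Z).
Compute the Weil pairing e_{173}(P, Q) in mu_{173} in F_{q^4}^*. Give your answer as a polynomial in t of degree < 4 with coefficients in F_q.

The 173-Weil pairing on E[173] over F_{105192566918041} is alternating-bilinear: e_{173}(P',Q') = e_{173}(P,Q)^det(M).
2*134 - 113*139 = -15439; reduced mod 173: det = 131, inverse 70.
Undo Montgomery via alpha=97035238386273, beta=18254120792840: (a',b')=(3486928535047,97345234457540) over F_{105192566918041}.
n = 173 = (10101101)_2 (8 bits, wt 5); accumulate f_{173,P'}(Q'+S)/f_{173,P'}(S) along the 7-step ladder.
f_P(D_Q)/f_Q(D_P) = 84403098331762 + 70131029881854*t + 27814586732784*t^2 + 20555983001602*t^3.
Finally e_{173}(P,Q) = 64700261584601 + 52435028760733*t + 2081424678260*t^2 + 63700348249262*t^3.

64700261584601 + 52435028760733*t + 2081424678260*t^2 + 63700348249262*t^3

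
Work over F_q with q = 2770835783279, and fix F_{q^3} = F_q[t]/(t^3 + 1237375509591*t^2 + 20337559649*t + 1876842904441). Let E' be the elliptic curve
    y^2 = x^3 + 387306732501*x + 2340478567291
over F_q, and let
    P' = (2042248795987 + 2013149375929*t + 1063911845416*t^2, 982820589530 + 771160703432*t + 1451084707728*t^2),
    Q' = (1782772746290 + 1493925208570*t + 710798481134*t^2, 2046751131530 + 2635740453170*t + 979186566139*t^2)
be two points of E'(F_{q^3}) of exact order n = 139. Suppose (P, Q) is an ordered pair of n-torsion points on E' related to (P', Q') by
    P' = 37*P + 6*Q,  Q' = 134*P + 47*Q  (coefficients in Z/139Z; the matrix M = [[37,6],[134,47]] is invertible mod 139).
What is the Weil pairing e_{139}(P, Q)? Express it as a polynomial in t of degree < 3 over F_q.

2120407202806 + 385255337367*t + 769285156333*t^2

Since e_{139}(P,P)=e_{139}(Q,Q)=1 and e_{139}(Q,P)=e_{139}(P,Q)^{-1}, expanding e_{139}(37*P + 6*Q,134*P + 47*Q) leaves e(P,Q)^det(M).
det(M) mod 139 = 101; its inverse in (Z/139)^* is 128 (check: 101*128 mod 139 = 1).
Run Miller on y^2=x^3+387306732501*x+2340478567291 over F_{2770835783279}: ladder 10001011 (8 bits); e = f_P(D_Q)/f_Q(D_P).
Result: e(P',Q') = 1448400806293 + 1700299096086*t + 2495313146110*t^2.
Thus e_{139}(P,Q) = 2120407202806 + 385255337367*t + 769285156333*t^2.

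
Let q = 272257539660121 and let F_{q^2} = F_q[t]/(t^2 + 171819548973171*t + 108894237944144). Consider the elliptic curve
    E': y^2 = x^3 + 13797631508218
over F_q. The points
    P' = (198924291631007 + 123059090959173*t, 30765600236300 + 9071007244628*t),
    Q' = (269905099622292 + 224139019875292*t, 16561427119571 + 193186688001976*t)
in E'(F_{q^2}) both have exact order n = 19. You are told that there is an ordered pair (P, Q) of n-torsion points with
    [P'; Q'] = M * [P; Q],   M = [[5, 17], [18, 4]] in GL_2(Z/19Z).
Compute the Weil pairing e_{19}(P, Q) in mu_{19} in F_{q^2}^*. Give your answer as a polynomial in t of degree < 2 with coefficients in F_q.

228973954943697 + 170215923297868*t

The 19-Weil pairing on E[19] over F_{272257539660121} is alternating-bilinear: e_{19}(P',Q') = e_{19}(P,Q)^det(M).
Hence e(P,Q) = e(P',Q')^{18} where 18 = 18^{-1} mod 19.
Run Miller on y^2=x^3+13797631508218 over F_{272257539660121}: ladder 10011 (5 bits); e = f_P(D_Q)/f_Q(D_P).
f_P(D_Q)/f_Q(D_P) = 114918333790507 + 102041616362253*t.
e_{19}(P,Q) = (114918333790507 + 102041616362253*t)^{18} = 228973954943697 + 170215923297868*t.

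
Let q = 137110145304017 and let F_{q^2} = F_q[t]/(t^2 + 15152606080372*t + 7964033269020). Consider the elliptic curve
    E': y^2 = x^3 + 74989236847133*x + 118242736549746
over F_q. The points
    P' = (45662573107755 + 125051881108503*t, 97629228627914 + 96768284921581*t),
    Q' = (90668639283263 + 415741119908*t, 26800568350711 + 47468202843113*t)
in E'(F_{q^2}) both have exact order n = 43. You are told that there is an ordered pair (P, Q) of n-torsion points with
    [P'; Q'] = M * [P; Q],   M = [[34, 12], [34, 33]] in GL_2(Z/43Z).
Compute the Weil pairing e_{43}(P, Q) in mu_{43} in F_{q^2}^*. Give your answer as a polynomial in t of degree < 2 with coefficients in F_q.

e_{43}(aP+bQ,cP+dQ) = e_{43}(P,Q)^(ad-bc); with (a,b,c,d)=(34,12,34,33) this gives the det-43 law.
Hence e(P,Q) = e(P',Q')^{5} where 5 = 26^{-1} mod 43.
Build f_{43,P'} and f_{43,Q'} via the 6-bit ladder of 43=101011_2; evaluate at shifted divisors; quotient in F_{137110145304017^2}.
Result: e(P',Q') = 9138441627162 + 71192066696630*t.
Raise to 5: e(P,Q) = 109175982668079 + 66864173243739*t in mu_{43}.

109175982668079 + 66864173243739*t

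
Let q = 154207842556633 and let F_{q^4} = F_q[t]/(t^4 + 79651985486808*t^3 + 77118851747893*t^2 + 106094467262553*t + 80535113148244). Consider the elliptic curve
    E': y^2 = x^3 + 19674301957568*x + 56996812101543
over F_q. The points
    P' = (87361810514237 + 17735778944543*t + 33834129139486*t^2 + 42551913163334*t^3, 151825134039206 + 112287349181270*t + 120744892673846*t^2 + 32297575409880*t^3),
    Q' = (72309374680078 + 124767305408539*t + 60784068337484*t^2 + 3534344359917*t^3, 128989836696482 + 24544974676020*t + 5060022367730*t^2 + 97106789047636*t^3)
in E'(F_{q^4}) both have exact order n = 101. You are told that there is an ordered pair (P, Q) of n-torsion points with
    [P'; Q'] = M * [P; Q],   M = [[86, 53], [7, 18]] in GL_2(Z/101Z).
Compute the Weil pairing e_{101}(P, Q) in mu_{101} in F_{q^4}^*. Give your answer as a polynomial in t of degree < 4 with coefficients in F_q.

95160765522121 + 47659223390704*t + 35701538662125*t^2 + 65955528847959*t^3

Since e_{101}(P,P)=e_{101}(Q,Q)=1 and e_{101}(Q,P)=e_{101}(P,Q)^{-1}, expanding e_{101}(86*P + 53*Q,7*P + 18*Q) leaves e(P,Q)^det(M).
det M = 86*18 - 53*7 = 1177 = 66 (mod 101); 66^{-1} = 75 (mod 101).
7-bit Miller (1100101) on E'/F_{154207842556633} with a'=19674301957568, b'=56996812101543: accumulate tangent/chord ratios at Q'+S and P'+S'.
So e_{101}(P',Q') = 115434521575427 + 78589577192681*t + 84082531648785*t^2 + 72605081690534*t^3.
Raise to 75: e(P,Q) = 95160765522121 + 47659223390704*t + 35701538662125*t^2 + 65955528847959*t^3 in mu_{101}.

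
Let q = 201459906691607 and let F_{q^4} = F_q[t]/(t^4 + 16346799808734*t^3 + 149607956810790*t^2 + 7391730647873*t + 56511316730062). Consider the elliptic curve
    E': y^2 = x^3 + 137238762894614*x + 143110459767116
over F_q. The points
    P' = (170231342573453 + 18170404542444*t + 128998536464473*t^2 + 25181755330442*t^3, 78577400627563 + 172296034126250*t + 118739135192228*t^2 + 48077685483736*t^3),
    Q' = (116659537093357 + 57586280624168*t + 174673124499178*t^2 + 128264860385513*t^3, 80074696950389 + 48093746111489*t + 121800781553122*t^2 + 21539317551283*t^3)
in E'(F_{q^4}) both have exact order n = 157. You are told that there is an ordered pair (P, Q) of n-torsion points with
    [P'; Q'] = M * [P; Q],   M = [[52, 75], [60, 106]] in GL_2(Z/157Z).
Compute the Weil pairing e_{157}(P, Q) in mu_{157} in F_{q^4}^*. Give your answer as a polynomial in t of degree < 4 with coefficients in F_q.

113663971595806 + 17170177311431*t + 114130697645917*t^2 + 117220087092478*t^3

Since e_{157}(P,P)=e_{157}(Q,Q)=1 and e_{157}(Q,P)=e_{157}(P,Q)^{-1}, expanding e_{157}(52*P + 75*Q,60*P + 106*Q) leaves e(P,Q)^det(M).
Inverting 70 mod 157: 83. Thus e_{157}(P,Q) = e(P',Q')^{83}.
Miller loop for e_{157} over F_{201459906691607^4}: bits of 157 = 10011101; 7 double steps + 4 add steps, l/v at each.
f_P(D_Q)/f_Q(D_P) = 3353013732282 + 47345299063097*t + 111169524013226*t^2 + 19451580475945*t^3.
Finally e_{157}(P,Q) = 113663971595806 + 17170177311431*t + 114130697645917*t^2 + 117220087092478*t^3.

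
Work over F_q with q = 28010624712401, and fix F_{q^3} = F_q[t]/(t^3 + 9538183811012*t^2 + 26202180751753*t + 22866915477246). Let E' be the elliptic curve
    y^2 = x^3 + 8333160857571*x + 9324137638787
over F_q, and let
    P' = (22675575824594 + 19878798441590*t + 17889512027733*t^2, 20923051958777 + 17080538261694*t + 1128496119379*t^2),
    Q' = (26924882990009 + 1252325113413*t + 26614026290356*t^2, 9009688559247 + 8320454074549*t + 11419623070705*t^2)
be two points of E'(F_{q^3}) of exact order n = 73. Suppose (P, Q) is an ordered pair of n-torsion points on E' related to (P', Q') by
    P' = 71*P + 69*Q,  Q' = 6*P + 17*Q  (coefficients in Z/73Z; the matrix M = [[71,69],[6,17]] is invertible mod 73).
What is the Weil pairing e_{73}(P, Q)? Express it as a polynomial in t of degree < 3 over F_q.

Alternating bilinearity on E[73] (values in mu_{73} in F_{28010624712401^3}) gives e(P',Q') = e(P,Q)^det(M).
det(M) mod 73 = 63; its inverse in (Z/73)^* is 51 (check: 63*51 mod 73 = 1).
n = 73 = (1001001)_2 (7 bits, wt 3); accumulate f_{73,P'}(Q'+S)/f_{73,P'}(S) along the 6-step ladder.
e_{73}(P',Q') = 21183263944063 + 18049662561387*t + 7225977312647*t^2.
Raise to 51: e(P,Q) = 26549617519076 + 24407719007679*t + 3176372566378*t^2 in mu_{73}.

26549617519076 + 24407719007679*t + 3176372566378*t^2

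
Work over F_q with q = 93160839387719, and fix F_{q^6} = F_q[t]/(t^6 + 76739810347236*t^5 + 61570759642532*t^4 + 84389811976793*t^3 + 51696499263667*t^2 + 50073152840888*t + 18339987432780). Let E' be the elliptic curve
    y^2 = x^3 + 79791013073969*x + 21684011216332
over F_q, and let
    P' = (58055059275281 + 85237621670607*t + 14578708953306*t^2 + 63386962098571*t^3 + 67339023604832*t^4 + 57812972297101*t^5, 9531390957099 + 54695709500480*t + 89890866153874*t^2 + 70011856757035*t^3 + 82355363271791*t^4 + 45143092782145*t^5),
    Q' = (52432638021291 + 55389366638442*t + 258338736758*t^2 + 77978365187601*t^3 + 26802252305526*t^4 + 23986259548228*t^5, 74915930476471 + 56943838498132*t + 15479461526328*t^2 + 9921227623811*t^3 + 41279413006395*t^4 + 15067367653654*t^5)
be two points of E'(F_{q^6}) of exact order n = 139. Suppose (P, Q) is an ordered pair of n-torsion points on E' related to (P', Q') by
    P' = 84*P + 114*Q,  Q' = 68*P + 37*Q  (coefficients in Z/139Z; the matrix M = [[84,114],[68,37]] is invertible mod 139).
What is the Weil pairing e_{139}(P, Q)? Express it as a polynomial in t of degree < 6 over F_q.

Alternating bilinearity on E[139] (values in mu_{139} in F_{93160839387719^6}) gives e(P',Q') = e(P,Q)^det(M).
det M = 84*37 - 114*68 = -4644 = 82 (mod 139); 82^{-1} = 39 (mod 139).
Miller loop for e_{139} over F_{93160839387719^6}: bits of 139 = 10001011; 7 double steps + 3 add steps, l/v at each.
e_{139}(P',Q') = 53998025268848 + 1713428420297*t + 8862464998377*t^2 + 16539010829720*t^3 + 90511853196325*t^4 + 14945420254483*t^5.
Finally e_{139}(P,Q) = 76281248870076 + 86150060148053*t + 11936396822778*t^2 + 28167420416569*t^3 + 70597252126804*t^4 + 80994095500431*t^5.

76281248870076 + 86150060148053*t + 11936396822778*t^2 + 28167420416569*t^3 + 70597252126804*t^4 + 80994095500431*t^5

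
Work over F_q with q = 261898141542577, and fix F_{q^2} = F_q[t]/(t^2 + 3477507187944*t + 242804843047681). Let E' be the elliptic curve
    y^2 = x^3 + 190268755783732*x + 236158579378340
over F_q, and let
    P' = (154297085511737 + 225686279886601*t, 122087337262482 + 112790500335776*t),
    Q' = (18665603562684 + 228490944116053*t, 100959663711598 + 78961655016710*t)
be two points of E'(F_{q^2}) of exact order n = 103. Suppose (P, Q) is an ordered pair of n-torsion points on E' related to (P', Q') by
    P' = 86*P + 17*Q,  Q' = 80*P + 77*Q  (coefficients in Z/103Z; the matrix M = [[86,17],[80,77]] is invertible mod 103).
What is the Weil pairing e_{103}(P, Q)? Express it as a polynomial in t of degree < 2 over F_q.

121083053510431 + 185038183109030*t

Under M = [[86,17],[80,77]] in GL_2(Z/103), e_{103}(P',Q') = e_{103}(P,Q)^(86*77-17*80 mod 103).
So e_{103}(P,Q) = e_{103}(P',Q')^{23}, since 9*23 = 1 mod 103.
7-bit Miller (1100111) on E'/F_{261898141542577} with a'=190268755783732, b'=236158579378340: accumulate tangent/chord ratios at Q'+S and P'+S'.
Miller gives e_{103}(P',Q') = 130508579649905 + 109540505052586*t in F_{261898141542577^2}.
Thus e_{103}(P,Q) = 121083053510431 + 185038183109030*t.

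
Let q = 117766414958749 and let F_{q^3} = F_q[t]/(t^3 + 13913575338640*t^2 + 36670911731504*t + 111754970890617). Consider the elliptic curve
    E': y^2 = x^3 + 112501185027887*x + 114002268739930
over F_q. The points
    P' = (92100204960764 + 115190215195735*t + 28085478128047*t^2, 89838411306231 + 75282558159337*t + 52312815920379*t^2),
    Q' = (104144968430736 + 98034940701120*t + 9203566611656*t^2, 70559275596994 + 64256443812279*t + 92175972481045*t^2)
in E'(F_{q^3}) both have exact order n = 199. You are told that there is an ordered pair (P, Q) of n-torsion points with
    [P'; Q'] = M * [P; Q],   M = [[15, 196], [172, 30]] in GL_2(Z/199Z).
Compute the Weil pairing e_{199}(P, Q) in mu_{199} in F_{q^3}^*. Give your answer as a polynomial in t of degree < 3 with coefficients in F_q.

Alternating bilinearity on E[199] (values in mu_{199} in F_{117766414958749^3}) gives e(P',Q') = e(P,Q)^det(M).
det M = 15*30 - 196*172 = -33262 = 170 (mod 199); 170^{-1} = 48 (mod 199).
Build f_{199,P'} and f_{199,Q'} via the 8-bit ladder of 199=11000111_2; evaluate at shifted divisors; quotient in F_{117766414958749^3}.
So e_{199}(P',Q') = 101667441872656 + 24317768625392*t + 50689960962350*t^2.
Thus e_{199}(P,Q) = 98948236613424 + 87390406562003*t + 50931889737590*t^2.

98948236613424 + 87390406562003*t + 50931889737590*t^2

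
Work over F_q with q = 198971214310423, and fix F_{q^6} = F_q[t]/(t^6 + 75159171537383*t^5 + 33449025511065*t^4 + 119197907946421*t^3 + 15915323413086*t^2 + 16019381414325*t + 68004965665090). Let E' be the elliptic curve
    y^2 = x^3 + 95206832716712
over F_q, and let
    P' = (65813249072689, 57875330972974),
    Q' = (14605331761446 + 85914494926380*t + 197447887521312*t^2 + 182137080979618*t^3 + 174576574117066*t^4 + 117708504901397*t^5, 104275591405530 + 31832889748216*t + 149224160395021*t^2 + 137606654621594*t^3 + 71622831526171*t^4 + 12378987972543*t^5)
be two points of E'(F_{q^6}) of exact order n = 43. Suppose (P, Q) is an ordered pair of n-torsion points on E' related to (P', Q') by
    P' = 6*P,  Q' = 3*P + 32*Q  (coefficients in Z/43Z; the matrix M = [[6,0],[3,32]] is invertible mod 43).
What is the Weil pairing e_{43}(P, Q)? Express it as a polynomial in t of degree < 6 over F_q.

e_{43} is bilinear + alternating on E[43], so e_{43}(6*P, 3*P + 32*Q) = e_{43}(P,Q)^(6*32-0*3).
6*32 - 0*3 = 192; reduced mod 43: det = 20, inverse 28.
Miller loop for e_{43} over F_{198971214310423^6}: bits of 43 = 101011; 5 double steps + 3 add steps, l/v at each.
f_P(D_Q)/f_Q(D_P) = 5751434987911 + 152870080679265*t + 157067660737601*t^2 + 15006926653826*t^3 + 195908592235786*t^4 + 90682274680135*t^5.
Raise to 28: e(P,Q) = 145666176154199 + 108209488962212*t + 166545602878659*t^2 + 1403012261662*t^3 + 44646500979208*t^4 + 107341831380288*t^5 in mu_{43}.

145666176154199 + 108209488962212*t + 166545602878659*t^2 + 1403012261662*t^3 + 44646500979208*t^4 + 107341831380288*t^5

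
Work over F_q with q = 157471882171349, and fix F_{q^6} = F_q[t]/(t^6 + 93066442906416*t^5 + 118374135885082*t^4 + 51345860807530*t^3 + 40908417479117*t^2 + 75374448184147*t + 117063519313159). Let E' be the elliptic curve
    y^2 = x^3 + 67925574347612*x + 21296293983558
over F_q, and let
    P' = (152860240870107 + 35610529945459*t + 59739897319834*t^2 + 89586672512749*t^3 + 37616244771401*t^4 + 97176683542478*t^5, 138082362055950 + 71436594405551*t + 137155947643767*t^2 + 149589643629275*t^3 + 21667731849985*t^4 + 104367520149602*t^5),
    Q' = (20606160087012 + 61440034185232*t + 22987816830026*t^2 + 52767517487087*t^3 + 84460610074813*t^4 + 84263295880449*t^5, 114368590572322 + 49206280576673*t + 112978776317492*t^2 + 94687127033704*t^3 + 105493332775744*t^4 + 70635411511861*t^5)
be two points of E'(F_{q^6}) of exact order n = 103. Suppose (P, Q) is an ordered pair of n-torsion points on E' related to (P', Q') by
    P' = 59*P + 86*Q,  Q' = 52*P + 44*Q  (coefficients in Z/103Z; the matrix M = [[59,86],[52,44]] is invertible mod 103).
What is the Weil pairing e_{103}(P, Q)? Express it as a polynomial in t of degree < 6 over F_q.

Under M = [[59,86],[52,44]] in GL_2(Z/103), e_{103}(P',Q') = e_{103}(P,Q)^(59*44-86*52 mod 103).
59*44 - 86*52 = -1876; reduced mod 103: det = 81, inverse 14.
n = 103 = (1100111)_2 (7 bits, wt 5); accumulate f_{103,P'}(Q'+S)/f_{103,P'}(S) along the 6-step ladder.
The quotient is 19439194526992 + 33586296030354*t + 133967572280347*t^2 + 4763611343590*t^3 + 111968542325955*t^4 + 133051852254157*t^5.
(19439194526992 + 33586296030354*t + 133967572280347*t^2 + 4763611343590*t^3 + 111968542325955*t^4 + 133051852254157*t^5)^{14} mod (157471882171349,f) = 22437799545989 + 93157298048971*t + 122245198911293*t^2 + 64505343510982*t^3 + 116043198652888*t^4 + 90335501735383*t^5.

22437799545989 + 93157298048971*t + 122245198911293*t^2 + 64505343510982*t^3 + 116043198652888*t^4 + 90335501735383*t^5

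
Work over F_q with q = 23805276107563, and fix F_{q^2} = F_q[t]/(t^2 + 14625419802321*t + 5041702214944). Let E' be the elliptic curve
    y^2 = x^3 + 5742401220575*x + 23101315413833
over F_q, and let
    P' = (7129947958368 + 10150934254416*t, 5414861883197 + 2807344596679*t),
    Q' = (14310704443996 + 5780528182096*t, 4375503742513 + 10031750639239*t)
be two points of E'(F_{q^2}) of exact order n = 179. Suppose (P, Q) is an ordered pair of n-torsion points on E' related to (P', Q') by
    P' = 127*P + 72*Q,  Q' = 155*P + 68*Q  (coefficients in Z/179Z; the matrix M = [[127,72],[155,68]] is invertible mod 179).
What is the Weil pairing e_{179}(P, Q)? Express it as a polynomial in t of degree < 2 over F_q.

8805712023181 + 17605606191075*t

Since e_{179}(P,P)=e_{179}(Q,Q)=1 and e_{179}(Q,P)=e_{179}(P,Q)^{-1}, expanding e_{179}(127*P + 72*Q,155*P + 68*Q) leaves e(P,Q)^det(M).
Inverting 161 mod 179: 169. Thus e_{179}(P,Q) = e(P',Q')^{169}.
Miller loop for e_{179} over F_{23805276107563^2}: bits of 179 = 10110011; 7 double steps + 4 add steps, l/v at each.
e_{179}(P',Q') = 18273920596641 + 13038066974165*t.
Hence e(P,Q) = 8805712023181 + 17605606191075*t in F_{23805276107563^2}^*.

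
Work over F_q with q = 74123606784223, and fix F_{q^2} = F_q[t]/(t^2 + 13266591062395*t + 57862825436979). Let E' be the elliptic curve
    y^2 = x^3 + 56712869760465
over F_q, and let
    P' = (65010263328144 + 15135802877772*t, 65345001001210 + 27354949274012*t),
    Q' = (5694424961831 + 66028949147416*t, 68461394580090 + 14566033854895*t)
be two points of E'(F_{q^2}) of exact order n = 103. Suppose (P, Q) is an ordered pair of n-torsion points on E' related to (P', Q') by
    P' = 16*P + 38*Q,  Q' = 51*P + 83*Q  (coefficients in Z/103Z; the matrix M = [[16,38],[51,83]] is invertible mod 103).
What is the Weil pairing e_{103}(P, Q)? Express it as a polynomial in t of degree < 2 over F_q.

65008478238040 + 10444022272999*t

The 103-Weil pairing on E[103] over F_{74123606784223} is alternating-bilinear: e_{103}(P',Q') = e_{103}(P,Q)^det(M).
Inverting 8 mod 103: 13. Thus e_{103}(P,Q) = e(P',Q')^{13}.
Build f_{103,P'} and f_{103,Q'} via the 7-bit ladder of 103=1100111_2; evaluate at shifted divisors; quotient in F_{74123606784223^2}.
So e_{103}(P',Q') = 4903704163367 + 6779633706945*t.
Raise to 13: e(P,Q) = 65008478238040 + 10444022272999*t in mu_{103}.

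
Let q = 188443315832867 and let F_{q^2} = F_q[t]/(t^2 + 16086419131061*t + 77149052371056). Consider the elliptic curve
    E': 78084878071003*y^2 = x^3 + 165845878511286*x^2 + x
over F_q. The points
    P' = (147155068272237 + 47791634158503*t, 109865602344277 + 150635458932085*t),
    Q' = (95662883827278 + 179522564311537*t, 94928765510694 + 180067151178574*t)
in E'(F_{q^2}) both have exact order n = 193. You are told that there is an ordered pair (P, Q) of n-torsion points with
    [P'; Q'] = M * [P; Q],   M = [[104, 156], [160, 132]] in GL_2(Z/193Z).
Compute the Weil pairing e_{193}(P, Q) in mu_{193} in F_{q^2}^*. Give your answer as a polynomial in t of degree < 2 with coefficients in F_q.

18349035369127 + 178192004949151*t

e_{193} is bilinear + alternating on E[193], so e_{193}(104*P + 156*Q, 160*P + 132*Q) = e_{193}(P,Q)^(104*132-156*160).
104*132 - 156*160 = -11232; reduced mod 193: det = 155, inverse 66.
Set x_W=61005899689912*u+92292164548486, y_W=61005899689912*v; then E': y_W^2=x_W^3+54131616621934*x_W+80064831215732.
Double-and-add over 11000001: 8-1 doublings, 3-1 additions; each step l_{T,T}/v_{2T} or l_{T,P'}/v at Q'+S for random S.
The quotient is 108435212082253 + 130303864880407*t.
Raise to 66: e(P,Q) = 18349035369127 + 178192004949151*t in mu_{193}.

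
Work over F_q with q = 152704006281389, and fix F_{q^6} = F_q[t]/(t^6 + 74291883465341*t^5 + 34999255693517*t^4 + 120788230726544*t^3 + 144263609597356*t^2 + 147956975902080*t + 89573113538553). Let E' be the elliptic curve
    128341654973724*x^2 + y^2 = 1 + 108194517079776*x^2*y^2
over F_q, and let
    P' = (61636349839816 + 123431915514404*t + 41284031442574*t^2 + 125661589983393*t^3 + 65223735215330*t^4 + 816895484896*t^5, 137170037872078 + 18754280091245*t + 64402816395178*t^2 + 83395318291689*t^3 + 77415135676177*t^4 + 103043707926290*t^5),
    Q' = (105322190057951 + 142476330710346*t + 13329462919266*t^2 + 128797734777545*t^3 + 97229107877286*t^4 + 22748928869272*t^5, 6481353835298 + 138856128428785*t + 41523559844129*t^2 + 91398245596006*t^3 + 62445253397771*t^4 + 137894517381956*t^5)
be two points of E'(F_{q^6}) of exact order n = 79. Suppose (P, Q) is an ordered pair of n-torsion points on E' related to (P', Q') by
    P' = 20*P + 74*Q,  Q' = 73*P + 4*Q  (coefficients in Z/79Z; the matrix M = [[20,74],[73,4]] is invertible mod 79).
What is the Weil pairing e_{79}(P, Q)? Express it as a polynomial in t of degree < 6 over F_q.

54554816504130 + 65102084482287*t + 86424361430750*t^2 + 137861862061240*t^3 + 16284266838773*t^4 + 56676914863554*t^5

Since e_{79}(P,P)=e_{79}(Q,Q)=1 and e_{79}(Q,P)=e_{79}(P,Q)^{-1}, expanding e_{79}(20*P + 74*Q,73*P + 4*Q) leaves e(P,Q)^det(M).
det M = 20*4 - 74*73 = -5322 = 50 (mod 79); 50^{-1} = 49 (mod 79).
Edwards->Montgomery: u=(1+y)/(1-y), v=u/x -> 119123049357515v^2=u^3+34263642710171u^2+u; then x_W=5036784473487u+39422695342250: y^2=x^3+65385942289744*x+112740758786688.
Run Miller on y^2=x^3+65385942289744*x+112740758786688 over F_{152704006281389}: ladder 1001111 (7 bits); e = f_P(D_Q)/f_Q(D_P).
So e_{79}(P',Q') = 71286939381762 + 90707256164145*t + 138665853699728*t^2 + 139024636924632*t^3 + 9040259135805*t^4 + 117236051444742*t^5.
Thus e_{79}(P,Q) = 54554816504130 + 65102084482287*t + 86424361430750*t^2 + 137861862061240*t^3 + 16284266838773*t^4 + 56676914863554*t^5.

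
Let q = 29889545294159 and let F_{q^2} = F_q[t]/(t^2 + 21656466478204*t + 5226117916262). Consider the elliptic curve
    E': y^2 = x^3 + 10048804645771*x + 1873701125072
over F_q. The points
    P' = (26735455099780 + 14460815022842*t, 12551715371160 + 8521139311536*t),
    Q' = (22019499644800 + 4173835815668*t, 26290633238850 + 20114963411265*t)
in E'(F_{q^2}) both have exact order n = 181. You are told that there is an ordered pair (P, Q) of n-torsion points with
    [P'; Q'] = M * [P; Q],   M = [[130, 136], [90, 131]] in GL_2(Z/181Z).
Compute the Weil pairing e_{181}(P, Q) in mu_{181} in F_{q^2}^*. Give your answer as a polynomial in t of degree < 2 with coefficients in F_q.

11484349422897 + 4563659000703*t

Under M = [[130,136],[90,131]] in GL_2(Z/181), e_{181}(P',Q') = e_{181}(P,Q)^(130*131-136*90 mod 181).
det M = 130*131 - 136*90 = 4790 = 84 (mod 181); 84^{-1} = 153 (mod 181).
8-bit Miller (10110101) on E'/F_{29889545294159} with a'=10048804645771, b'=1873701125072: accumulate tangent/chord ratios at Q'+S and P'+S'.
f_P(D_Q)/f_Q(D_P) = 2912342686616 + 4501742098433*t.
Hence e(P,Q) = 11484349422897 + 4563659000703*t in F_{29889545294159^2}^*.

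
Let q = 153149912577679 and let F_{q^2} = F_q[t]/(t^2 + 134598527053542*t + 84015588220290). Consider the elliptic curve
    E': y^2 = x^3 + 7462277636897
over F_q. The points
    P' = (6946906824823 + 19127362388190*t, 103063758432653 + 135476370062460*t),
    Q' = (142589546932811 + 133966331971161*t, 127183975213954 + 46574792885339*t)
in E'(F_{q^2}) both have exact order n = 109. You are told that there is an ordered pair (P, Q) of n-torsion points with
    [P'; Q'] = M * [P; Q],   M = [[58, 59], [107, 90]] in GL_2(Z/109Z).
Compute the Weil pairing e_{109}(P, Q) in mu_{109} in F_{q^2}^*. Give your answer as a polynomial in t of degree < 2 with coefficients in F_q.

Since e_{109}(P,P)=e_{109}(Q,Q)=1 and e_{109}(Q,P)=e_{109}(P,Q)^{-1}, expanding e_{109}(58*P + 59*Q,107*P + 90*Q) leaves e(P,Q)^det(M).
Inverting 106 mod 109: 36. Thus e_{109}(P,Q) = e(P',Q')^{36}.
Run Miller on y^2=x^3+7462277636897 over F_{153149912577679}: ladder 1101101 (7 bits); e = f_P(D_Q)/f_Q(D_P).
Result: e(P',Q') = 60684787890199 + 61367851704958*t.
Thus e_{109}(P,Q) = 28767827646701 + 18114976919634*t.

28767827646701 + 18114976919634*t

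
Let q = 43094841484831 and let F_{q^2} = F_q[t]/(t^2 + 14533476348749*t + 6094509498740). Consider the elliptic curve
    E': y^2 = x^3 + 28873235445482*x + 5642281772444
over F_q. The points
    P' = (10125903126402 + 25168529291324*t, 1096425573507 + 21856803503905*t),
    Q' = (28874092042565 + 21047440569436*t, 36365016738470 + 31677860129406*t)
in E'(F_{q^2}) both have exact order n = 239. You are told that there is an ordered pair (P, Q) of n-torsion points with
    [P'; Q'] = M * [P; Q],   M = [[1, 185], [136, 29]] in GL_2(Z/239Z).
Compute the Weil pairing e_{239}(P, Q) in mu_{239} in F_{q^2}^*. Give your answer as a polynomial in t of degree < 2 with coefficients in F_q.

e_{239}(aP+bQ,cP+dQ) = e_{239}(P,Q)^(ad-bc); with (a,b,c,d)=(1,185,136,29) this gives the det-239 law.
det(M) mod 239 = 203; its inverse in (Z/239)^* is 73 (check: 203*73 mod 239 = 1).
Double-and-add over 11101111: 8-1 doublings, 7-1 additions; each step l_{T,T}/v_{2T} or l_{T,P'}/v at Q'+S for random S.
Miller gives e_{239}(P',Q') = 1016474427103 + 38607817196149*t in F_{43094841484831^2}.
(1016474427103 + 38607817196149*t)^{73} mod (43094841484831,f) = 7834133354381 + 6618684803183*t.

7834133354381 + 6618684803183*t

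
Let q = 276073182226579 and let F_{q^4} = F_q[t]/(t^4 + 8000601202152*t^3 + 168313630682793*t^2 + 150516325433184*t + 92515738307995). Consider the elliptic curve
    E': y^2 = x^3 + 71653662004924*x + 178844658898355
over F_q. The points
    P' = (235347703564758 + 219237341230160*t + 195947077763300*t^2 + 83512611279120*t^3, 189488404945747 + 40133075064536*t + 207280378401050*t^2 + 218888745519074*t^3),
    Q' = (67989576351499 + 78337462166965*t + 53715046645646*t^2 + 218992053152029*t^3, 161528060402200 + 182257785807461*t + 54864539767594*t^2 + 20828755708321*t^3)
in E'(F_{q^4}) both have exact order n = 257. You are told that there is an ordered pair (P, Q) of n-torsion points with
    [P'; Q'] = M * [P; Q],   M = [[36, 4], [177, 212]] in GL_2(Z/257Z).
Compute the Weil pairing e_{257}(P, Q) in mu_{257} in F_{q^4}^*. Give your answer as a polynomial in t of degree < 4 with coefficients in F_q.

e_{257}(aP+bQ,cP+dQ) = e_{257}(P,Q)^(ad-bc); with (a,b,c,d)=(36,4,177,212) this gives the det-257 law.
det(M) mod 257 = 242; its inverse in (Z/257)^* is 137 (check: 242*137 mod 257 = 1).
Build f_{257,P'} and f_{257,Q'} via the 9-bit ladder of 257=100000001_2; evaluate at shifted divisors; quotient in F_{276073182226579^4}.
So e_{257}(P',Q') = 104613717398987 + 204064087433114*t + 186272406329462*t^2 + 58827873635284*t^3.
Thus e_{257}(P,Q) = 20530037342863 + 180783966916845*t + 154361269776375*t^2 + 110108521373394*t^3.

20530037342863 + 180783966916845*t + 154361269776375*t^2 + 110108521373394*t^3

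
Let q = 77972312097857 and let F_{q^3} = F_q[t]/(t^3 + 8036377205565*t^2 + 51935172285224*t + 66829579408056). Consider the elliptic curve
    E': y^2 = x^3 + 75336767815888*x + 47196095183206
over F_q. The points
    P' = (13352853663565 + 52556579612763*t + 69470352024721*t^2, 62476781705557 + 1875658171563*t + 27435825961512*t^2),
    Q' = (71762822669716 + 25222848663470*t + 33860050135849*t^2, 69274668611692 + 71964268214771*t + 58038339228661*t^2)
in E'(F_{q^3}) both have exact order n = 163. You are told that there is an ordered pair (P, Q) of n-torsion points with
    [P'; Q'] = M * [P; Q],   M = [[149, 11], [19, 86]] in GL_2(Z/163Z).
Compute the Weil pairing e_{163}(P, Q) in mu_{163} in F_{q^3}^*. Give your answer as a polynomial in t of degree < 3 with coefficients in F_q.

40886480394499 + 32427617631414*t + 75311748447269*t^2

Alternating bilinearity on E[163] (values in mu_{163} in F_{77972312097857^3}) gives e(P',Q') = e(P,Q)^det(M).
det M = 149*86 - 11*19 = 12605 = 54 (mod 163); 54^{-1} = 160 (mod 163).
8-bit Miller (10100011) on E'/F_{77972312097857} with a'=75336767815888, b'=47196095183206: accumulate tangent/chord ratios at Q'+S and P'+S'.
So e_{163}(P',Q') = 20766946383620 + 58359176607185*t + 55547220898922*t^2.
Thus e_{163}(P,Q) = 40886480394499 + 32427617631414*t + 75311748447269*t^2.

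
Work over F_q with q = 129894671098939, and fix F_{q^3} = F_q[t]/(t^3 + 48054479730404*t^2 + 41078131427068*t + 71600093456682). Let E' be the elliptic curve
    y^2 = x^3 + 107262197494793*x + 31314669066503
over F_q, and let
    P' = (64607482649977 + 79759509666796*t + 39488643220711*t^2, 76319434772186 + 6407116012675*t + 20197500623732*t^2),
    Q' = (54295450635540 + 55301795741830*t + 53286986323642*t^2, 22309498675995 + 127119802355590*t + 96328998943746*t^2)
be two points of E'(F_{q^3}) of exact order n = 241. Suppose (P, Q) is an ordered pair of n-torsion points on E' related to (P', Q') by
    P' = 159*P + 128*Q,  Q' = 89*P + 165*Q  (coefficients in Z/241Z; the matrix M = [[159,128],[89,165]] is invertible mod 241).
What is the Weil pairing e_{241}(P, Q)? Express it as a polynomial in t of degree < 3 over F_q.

Alternating bilinearity on E[241] (values in mu_{241} in F_{129894671098939^3}) gives e(P',Q') = e(P,Q)^det(M).
det M = 159*165 - 128*89 = 14843 = 142 (mod 241); 142^{-1} = 185 (mod 241).
Double-and-add over 11110001: 8-1 doublings, 5-1 additions; each step l_{T,T}/v_{2T} or l_{T,P'}/v at Q'+S for random S.
Result: e(P',Q') = 106633046408713 + 36827163111041*t + 65640448022415*t^2.
Thus e_{241}(P,Q) = 45103332205639 + 119257725098313*t + 14307096298187*t^2.

45103332205639 + 119257725098313*t + 14307096298187*t^2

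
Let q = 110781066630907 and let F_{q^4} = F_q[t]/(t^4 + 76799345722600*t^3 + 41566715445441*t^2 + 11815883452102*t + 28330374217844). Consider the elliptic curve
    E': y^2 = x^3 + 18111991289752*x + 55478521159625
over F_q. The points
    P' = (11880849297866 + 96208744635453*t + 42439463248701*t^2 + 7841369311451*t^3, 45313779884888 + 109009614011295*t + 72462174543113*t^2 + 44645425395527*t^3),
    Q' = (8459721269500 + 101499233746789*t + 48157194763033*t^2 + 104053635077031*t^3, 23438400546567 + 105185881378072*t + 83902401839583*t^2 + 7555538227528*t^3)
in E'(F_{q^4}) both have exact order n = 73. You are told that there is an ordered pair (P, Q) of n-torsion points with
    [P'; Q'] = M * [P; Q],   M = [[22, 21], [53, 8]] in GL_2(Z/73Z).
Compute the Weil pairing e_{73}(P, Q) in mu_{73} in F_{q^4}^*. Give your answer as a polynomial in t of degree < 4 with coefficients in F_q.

e_{73} is bilinear + alternating on E[73], so e_{73}(22*P + 21*Q, 53*P + 8*Q) = e_{73}(P,Q)^(22*8-21*53).
So e_{73}(P,Q) = e_{73}(P',Q')^{67}, since 12*67 = 1 mod 73.
7-bit Miller (1001001) on E'/F_{110781066630907} with a'=18111991289752, b'=55478521159625: accumulate tangent/chord ratios at Q'+S and P'+S'.
So e_{73}(P',Q') = 55626987932696 + 94960501805151*t + 35640185766935*t^2 + 87742709703325*t^3.
Thus e_{73}(P,Q) = 91950790629655 + 45899393864729*t + 48651143921251*t^2 + 18182106545011*t^3.

91950790629655 + 45899393864729*t + 48651143921251*t^2 + 18182106545011*t^3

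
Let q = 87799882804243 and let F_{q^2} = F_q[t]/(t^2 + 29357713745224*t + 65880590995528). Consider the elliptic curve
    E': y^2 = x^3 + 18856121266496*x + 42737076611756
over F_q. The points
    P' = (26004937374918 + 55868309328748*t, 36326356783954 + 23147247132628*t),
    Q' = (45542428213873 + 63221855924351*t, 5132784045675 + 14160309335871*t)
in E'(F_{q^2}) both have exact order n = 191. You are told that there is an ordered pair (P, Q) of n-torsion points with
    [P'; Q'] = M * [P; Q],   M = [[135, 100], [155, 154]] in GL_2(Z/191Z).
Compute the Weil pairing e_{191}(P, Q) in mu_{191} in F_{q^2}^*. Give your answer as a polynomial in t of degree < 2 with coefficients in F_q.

The 191-Weil pairing on E[191] over F_{87799882804243} is alternating-bilinear: e_{191}(P',Q') = e_{191}(P,Q)^det(M).
det M = 135*154 - 100*155 = 5290 = 133 (mod 191); 133^{-1} = 135 (mod 191).
Run Miller on y^2=x^3+18856121266496*x+42737076611756 over F_{87799882804243}: ladder 10111111 (8 bits); e = f_P(D_Q)/f_Q(D_P).
Result: e(P',Q') = 18711565874783 + 42689722487000*t.
e_{191}(P,Q) = (18711565874783 + 42689722487000*t)^{135} = 39030261264923 + 37015319210359*t.

39030261264923 + 37015319210359*t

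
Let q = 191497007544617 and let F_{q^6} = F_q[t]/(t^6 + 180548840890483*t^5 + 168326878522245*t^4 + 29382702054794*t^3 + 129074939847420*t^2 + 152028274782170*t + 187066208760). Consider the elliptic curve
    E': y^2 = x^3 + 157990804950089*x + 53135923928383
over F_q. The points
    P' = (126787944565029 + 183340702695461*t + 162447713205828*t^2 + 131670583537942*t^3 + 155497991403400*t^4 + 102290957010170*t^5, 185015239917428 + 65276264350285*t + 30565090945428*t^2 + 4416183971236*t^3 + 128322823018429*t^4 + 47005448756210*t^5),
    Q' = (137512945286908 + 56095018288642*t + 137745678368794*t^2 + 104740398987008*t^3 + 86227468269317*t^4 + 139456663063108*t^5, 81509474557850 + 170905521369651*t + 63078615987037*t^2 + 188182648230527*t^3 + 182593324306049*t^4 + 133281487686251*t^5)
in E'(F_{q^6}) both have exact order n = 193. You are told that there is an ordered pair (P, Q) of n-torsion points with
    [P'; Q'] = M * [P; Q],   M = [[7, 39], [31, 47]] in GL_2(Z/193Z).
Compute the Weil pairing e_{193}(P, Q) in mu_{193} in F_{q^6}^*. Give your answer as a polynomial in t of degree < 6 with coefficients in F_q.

e_{193} is bilinear + alternating on E[193], so e_{193}(7*P + 39*Q, 31*P + 47*Q) = e_{193}(P,Q)^(7*47-39*31).
Inverting 85 mod 193: 109. Thus e_{193}(P,Q) = e(P',Q')^{109}.
Run Miller on y^2=x^3+157990804950089*x+53135923928383 over F_{191497007544617}: ladder 11000001 (8 bits); e = f_P(D_Q)/f_Q(D_P).
So e_{193}(P',Q') = 146125221471747 + 95338337786332*t + 111948765380306*t^2 + 75372799336493*t^3 + 126066842416409*t^4 + 170009424037642*t^5.
e_{193}(P,Q) = (146125221471747 + 95338337786332*t + 111948765380306*t^2 + 75372799336493*t^3 + 126066842416409*t^4 + 170009424037642*t^5)^{109} = 75009562875062 + 133640207463302*t + 61458181666369*t^2 + 171678749117496*t^3 + 26326045113494*t^4 + 86972195677953*t^5.

75009562875062 + 133640207463302*t + 61458181666369*t^2 + 171678749117496*t^3 + 26326045113494*t^4 + 86972195677953*t^5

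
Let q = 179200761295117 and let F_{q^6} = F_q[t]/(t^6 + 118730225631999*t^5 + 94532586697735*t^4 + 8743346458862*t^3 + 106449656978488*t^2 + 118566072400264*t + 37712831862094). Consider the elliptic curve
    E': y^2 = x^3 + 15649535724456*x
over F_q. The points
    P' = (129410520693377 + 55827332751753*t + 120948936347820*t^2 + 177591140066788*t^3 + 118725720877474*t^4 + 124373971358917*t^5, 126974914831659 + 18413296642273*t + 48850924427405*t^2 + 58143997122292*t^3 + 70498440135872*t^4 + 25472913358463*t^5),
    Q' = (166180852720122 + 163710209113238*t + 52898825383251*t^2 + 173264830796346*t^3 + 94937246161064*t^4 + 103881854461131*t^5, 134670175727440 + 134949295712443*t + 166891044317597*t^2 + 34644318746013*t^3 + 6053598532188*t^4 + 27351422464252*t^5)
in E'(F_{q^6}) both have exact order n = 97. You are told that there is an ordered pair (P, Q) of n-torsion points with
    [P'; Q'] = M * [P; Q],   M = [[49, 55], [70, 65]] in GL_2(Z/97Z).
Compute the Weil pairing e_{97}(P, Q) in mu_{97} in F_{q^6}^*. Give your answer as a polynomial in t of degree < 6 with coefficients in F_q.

145256871839521 + 152763380564762*t + 107510775155293*t^2 + 27737241623762*t^3 + 54681431384081*t^4 + 172872183942455*t^5

The 97-Weil pairing on E[97] over F_{179200761295117} is alternating-bilinear: e_{97}(P',Q') = e_{97}(P,Q)^det(M).
det M = 49*65 - 55*70 = -665 = 14 (mod 97); 14^{-1} = 7 (mod 97).
n = 97 = (1100001)_2 (7 bits, wt 3); accumulate f_{97,P'}(Q'+S)/f_{97,P'}(S) along the 6-step ladder.
So e_{97}(P',Q') = 24663358172982 + 172386943704925*t + 67013918772104*t^2 + 21482920910469*t^3 + 74512599763066*t^4 + 64429315433598*t^5.
Raise to 7: e(P,Q) = 145256871839521 + 152763380564762*t + 107510775155293*t^2 + 27737241623762*t^3 + 54681431384081*t^4 + 172872183942455*t^5 in mu_{97}.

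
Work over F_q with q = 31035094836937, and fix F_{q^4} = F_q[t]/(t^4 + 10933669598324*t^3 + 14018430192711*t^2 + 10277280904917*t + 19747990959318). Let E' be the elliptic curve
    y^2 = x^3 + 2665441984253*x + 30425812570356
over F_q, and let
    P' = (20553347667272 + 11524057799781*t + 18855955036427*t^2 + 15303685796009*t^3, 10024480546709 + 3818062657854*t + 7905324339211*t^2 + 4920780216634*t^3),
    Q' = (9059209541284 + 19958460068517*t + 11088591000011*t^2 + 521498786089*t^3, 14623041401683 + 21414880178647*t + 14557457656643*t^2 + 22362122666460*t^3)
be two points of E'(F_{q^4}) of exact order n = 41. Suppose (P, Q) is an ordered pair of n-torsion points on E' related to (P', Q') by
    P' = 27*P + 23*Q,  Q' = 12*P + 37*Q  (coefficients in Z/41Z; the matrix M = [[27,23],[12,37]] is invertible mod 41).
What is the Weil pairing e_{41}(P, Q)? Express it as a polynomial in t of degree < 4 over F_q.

23228848408011 + 17478921227430*t + 28164862036118*t^2 + 9323510036279*t^3

Under M = [[27,23],[12,37]] in GL_2(Z/41), e_{41}(P',Q') = e_{41}(P,Q)^(27*37-23*12 mod 41).
27*37 - 23*12 = 723; reduced mod 41: det = 26, inverse 30.
6-bit Miller (101001) on E'/F_{31035094836937} with a'=2665441984253, b'=30425812570356: accumulate tangent/chord ratios at Q'+S and P'+S'.
Miller gives e_{41}(P',Q') = 1975613514418 + 6585065168327*t + 27657833778212*t^2 + 30083341692233*t^3 in F_{31035094836937^4}.
Thus e_{41}(P,Q) = 23228848408011 + 17478921227430*t + 28164862036118*t^2 + 9323510036279*t^3.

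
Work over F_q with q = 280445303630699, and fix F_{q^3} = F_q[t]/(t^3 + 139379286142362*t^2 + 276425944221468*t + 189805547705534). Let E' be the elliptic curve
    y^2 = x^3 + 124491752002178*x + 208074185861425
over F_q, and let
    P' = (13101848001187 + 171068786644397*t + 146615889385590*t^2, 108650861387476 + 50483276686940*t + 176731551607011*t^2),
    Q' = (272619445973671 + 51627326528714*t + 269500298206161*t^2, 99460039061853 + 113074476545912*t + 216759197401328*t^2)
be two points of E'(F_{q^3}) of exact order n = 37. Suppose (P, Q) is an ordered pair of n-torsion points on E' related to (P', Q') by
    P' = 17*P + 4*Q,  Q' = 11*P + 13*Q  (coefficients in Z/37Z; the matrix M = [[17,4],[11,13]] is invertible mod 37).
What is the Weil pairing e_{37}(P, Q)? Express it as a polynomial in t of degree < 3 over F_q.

230822404224582 + 73855710958926*t + 68509309194429*t^2

Since e_{37}(P,P)=e_{37}(Q,Q)=1 and e_{37}(Q,P)=e_{37}(P,Q)^{-1}, expanding e_{37}(17*P + 4*Q,11*P + 13*Q) leaves e(P,Q)^det(M).
Inverting 29 mod 37: 23. Thus e_{37}(P,Q) = e(P',Q')^{23}.
Build f_{37,P'} and f_{37,Q'} via the 6-bit ladder of 37=100101_2; evaluate at shifted divisors; quotient in F_{280445303630699^3}.
So e_{37}(P',Q') = 47115800773884 + 87244866741581*t + 277028058342832*t^2.
Thus e_{37}(P,Q) = 230822404224582 + 73855710958926*t + 68509309194429*t^2.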